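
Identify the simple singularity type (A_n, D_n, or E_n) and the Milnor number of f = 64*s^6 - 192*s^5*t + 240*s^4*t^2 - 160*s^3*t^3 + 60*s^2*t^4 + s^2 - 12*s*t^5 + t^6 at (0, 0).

The Hessian of f at 0 has rank 1. Corank 1: A-series; mu = 5 gives A_5.

Type A_5, Milnor number mu = 5.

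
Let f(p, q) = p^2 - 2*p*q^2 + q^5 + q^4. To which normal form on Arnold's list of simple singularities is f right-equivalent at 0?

The Hessian of f at 0 is [[2, 0], [0, 0]] with rank 1, so corank 1. A Groebner basis of the Jacobian ideal J(f) in C{p,q} is {p^2, -p + q^2}; counting standard monomials gives mu = 4. Corank 1: A-series; mu = 4 gives A_4.

A_4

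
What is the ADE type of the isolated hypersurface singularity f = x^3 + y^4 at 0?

E_6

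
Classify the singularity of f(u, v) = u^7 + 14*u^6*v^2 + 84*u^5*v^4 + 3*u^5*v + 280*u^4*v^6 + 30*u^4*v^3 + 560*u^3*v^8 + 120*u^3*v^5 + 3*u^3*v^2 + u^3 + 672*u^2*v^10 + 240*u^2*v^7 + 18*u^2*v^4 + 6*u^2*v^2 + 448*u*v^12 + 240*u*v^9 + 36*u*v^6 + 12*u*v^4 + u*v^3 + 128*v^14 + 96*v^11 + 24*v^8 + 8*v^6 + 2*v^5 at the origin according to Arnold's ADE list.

E_7

The Hessian of f at 0 has rank 0. Corank 2; j^3 = u^3 is a perfect cube, so E-series; the 4-jet and mu = 7 give E_7.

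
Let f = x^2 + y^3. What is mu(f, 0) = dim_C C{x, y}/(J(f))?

2

The Hessian of f at 0 is [[2, 0], [0, 0]] with rank 1, so corank 1. A Groebner basis of the Jacobian ideal J(f) in C{x,y} is {y^2, x}; counting standard monomials gives mu = 2. Corank 1: A-series; mu = 2 gives A_2.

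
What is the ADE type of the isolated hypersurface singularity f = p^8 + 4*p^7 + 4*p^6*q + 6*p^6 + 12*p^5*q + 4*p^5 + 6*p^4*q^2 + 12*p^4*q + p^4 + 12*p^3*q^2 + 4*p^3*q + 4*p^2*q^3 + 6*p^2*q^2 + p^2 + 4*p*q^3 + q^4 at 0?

A_3

The Hessian of f at 0 has rank 1. Corank 1: A-series; mu = 3 gives A_3.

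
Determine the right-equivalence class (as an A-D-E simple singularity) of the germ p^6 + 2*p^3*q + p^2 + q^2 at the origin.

A_{1}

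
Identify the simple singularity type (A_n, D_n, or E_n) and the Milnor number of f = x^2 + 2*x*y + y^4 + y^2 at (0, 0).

Type A_3, Milnor number mu = 3.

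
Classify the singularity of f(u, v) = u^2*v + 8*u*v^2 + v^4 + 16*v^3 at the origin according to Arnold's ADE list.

D_5

The Hessian of f at 0 has rank 0. Corank 2; j^3 = v*(u + 4*v)^2 has shape L^2 M (L != M), so D-series; mu = 5 gives D_5.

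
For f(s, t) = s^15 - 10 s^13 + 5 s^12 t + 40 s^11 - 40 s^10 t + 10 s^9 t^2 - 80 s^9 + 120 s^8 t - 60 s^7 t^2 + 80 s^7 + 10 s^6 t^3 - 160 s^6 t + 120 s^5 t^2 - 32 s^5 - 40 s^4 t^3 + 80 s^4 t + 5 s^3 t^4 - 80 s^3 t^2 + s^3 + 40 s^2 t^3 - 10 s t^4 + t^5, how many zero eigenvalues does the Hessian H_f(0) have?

2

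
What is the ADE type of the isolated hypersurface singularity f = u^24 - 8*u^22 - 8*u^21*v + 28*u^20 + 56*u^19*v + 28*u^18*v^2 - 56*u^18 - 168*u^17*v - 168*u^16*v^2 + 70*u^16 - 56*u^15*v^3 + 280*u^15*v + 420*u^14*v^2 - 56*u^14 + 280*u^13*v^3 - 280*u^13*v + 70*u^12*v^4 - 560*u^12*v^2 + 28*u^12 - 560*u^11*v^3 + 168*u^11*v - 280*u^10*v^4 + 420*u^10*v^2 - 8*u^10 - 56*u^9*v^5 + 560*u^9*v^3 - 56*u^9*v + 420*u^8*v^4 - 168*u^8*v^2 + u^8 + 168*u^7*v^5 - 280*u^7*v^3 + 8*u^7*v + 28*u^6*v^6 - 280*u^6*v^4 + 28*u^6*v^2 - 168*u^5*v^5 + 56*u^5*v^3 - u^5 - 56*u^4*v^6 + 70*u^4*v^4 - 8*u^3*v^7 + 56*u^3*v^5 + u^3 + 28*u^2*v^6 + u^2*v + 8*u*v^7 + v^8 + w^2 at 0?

D_9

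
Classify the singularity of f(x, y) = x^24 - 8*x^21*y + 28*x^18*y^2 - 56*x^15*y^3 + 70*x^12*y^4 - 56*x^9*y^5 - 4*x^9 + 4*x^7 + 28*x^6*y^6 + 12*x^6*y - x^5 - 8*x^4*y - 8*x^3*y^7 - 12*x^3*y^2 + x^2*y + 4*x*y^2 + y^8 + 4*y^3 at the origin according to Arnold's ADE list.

D_9

The Hessian of f at 0 is [[0, 0], [0, 0]] with rank 0, so corank 2. A Groebner basis of the Jacobian ideal J(f) in C{x,y} is {x^2*y^2 + x^2*y/256 + x^2/8 + x*y^2/64 + 3*x*y/4 + y^3/64 + y^2, -x^2*y/256 - x^2/8 + x*y^3 - x*y^2/64 - 5*x*y/8 - y^3/64 - 3*y^2/4, 3*x^2*y/1024 + 3*x^2/32 + 3*x*y^2/256 + 7*x*y/16 + y^4 + 3*y^3/256 + y^2/2, x^3 + 6*x^2*y + 12*x*y^2 + 8*y^3}; counting standard monomials gives mu = 9. Corank 2; j^3 = y*(x + 2*y)^2 has shape L^2 M (L != M), so D-series; mu = 9 gives D_9.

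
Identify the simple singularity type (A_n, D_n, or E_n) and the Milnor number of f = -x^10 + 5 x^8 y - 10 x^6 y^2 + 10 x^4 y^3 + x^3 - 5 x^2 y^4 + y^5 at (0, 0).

The Hessian of f at 0 has rank 0. Corank 2; j^3 = x^3 is a perfect cube, so E-series; the 5-jet and mu = 8 give E_8.

Type E_8, Milnor number mu = 8.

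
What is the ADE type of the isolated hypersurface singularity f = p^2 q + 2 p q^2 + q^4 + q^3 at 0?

D5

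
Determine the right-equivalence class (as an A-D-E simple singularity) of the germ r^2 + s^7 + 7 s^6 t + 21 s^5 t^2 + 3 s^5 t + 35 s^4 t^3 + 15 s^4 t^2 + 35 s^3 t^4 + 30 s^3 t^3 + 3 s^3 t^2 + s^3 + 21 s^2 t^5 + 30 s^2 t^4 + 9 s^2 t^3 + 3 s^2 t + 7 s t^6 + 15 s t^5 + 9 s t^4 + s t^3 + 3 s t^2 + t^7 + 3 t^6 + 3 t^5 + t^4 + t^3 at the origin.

E_7

The Hessian of f at 0 is [[0, 0, 0], [0, 0, 0], [0, 0, 2]] with rank 1, so corank 2. A Groebner basis of the Jacobian ideal J(f) in C{s,t,r} is {s^3 + 3*s^2*t + 6*s^2 + 12*s*t + 6*t^2, -3*s^2 + s*t^2 - 6*s*t - 3*t^2, 3*s^2 + 6*s*t + t^3 + 3*t^2, r}; counting standard monomials gives mu = 7. Corank 2; j^3 = (s + t)^3 is a perfect cube, so E-series; the 4-jet and mu = 7 give E_7.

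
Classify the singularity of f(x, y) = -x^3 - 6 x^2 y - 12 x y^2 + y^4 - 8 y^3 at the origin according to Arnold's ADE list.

E6

The Hessian of f at 0 has rank 0. Corank 2; j^3 = -(x + 2*y)^3 is a perfect cube, so E-series; the 4-jet and mu = 6 give E_6.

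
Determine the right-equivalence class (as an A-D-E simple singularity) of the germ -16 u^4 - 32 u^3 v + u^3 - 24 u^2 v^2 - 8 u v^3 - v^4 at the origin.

E_{6}

The Hessian of f at 0 is [[0, 0], [0, 0]] with rank 0, so corank 2. A Groebner basis of the Jacobian ideal J(f) in C{u,v} is {v^4, u*v^2 + v^3/6, u^2}; counting standard monomials gives mu = 6. Corank 2; j^3 = u^3 is a perfect cube, so E-series; the 4-jet and mu = 6 give E_6.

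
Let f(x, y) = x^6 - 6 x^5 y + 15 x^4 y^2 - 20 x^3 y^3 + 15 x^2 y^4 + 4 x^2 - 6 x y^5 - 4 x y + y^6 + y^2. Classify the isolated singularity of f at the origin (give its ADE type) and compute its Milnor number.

Type A5, Milnor number mu = 5.

The Hessian of f at 0 has rank 1. Corank 1: A-series; mu = 5 gives A_5.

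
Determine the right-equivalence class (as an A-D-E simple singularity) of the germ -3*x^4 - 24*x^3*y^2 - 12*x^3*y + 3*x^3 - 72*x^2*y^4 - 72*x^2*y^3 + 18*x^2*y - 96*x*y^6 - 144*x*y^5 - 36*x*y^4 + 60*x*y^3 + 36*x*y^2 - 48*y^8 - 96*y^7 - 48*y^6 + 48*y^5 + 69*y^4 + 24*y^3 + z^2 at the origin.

E_6

The Hessian of f at 0 has rank 1. Corank 2; j^3 = 3*(x + 2*y)^3 is a perfect cube, so E-series; the 4-jet and mu = 6 give E_6.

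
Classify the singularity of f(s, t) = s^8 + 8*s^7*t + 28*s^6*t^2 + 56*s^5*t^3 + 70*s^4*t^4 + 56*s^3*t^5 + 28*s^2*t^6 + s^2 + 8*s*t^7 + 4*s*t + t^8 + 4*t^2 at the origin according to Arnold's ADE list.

A7

The Hessian of f at 0 has rank 1. Corank 1: A-series; mu = 7 gives A_7.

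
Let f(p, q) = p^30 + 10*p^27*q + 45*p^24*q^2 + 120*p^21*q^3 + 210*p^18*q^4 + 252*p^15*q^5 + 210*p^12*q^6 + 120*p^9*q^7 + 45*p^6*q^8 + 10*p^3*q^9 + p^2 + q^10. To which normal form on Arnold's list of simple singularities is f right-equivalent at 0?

A_9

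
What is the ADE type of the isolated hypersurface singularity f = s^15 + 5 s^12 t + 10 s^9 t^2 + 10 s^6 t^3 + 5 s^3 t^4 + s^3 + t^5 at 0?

E_8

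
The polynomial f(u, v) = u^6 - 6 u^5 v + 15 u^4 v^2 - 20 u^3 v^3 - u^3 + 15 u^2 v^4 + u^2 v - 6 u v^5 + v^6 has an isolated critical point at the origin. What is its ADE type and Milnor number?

The Hessian of f at 0 has rank 0. Corank 2; j^3 = -u^2*(u - v) has shape L^2 M (L != M), so D-series; mu = 7 gives D_7.

Type D_{7}, Milnor number mu = 7.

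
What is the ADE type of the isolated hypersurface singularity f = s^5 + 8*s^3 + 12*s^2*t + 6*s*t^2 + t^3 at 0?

E_{8}

The Hessian of f at 0 has rank 0. Corank 2; j^3 = (2*s + t)^3 is a perfect cube, so E-series; the 5-jet and mu = 8 give E_8.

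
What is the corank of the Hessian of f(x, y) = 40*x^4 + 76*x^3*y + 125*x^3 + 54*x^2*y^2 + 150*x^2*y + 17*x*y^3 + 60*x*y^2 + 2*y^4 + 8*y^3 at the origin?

2

The Hessian at 0 is [[0, 0], [0, 0]] of rank 0; hence corank 2.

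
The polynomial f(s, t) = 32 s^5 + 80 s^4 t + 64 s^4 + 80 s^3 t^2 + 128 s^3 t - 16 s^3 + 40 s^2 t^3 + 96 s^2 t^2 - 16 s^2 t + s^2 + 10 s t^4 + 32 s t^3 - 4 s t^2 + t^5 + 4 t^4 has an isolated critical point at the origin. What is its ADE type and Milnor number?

Type A4, Milnor number mu = 4.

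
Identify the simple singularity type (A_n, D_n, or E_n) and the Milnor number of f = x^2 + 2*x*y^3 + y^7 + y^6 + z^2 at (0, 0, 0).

The Hessian of f at 0 has rank 2. Corank 1: A-series; mu = 6 gives A_6.

Type A_6, Milnor number mu = 6.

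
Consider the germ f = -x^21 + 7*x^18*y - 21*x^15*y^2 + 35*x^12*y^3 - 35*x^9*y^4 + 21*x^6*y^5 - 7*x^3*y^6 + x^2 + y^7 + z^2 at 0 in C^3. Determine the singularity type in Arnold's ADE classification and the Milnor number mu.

The Hessian of f at 0 has rank 2. Corank 1: A-series; mu = 6 gives A_6.

Type A_6, Milnor number mu = 6.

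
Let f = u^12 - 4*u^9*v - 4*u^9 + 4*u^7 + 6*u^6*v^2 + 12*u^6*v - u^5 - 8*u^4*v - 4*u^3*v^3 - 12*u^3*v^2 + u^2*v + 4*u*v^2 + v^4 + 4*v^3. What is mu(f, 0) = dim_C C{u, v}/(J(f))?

5

The Hessian of f at 0 has rank 0. Corank 2; j^3 = v*(u + 2*v)^2 has shape L^2 M (L != M), so D-series; mu = 5 gives D_5.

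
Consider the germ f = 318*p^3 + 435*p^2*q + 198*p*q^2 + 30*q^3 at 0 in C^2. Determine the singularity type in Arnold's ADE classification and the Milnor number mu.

The Hessian of f at 0 has rank 0. Corank 2; j^3 = 3*(2*p + q)*(53*p^2 + 46*p*q + 10*q^2) splits into three distinct lines over C (the quadratic factor has nonzero discriminant), so D_4.

Type D4, Milnor number mu = 4.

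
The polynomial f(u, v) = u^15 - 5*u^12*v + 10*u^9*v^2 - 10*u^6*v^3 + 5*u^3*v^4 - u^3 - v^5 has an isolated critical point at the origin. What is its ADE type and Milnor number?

Type E_8, Milnor number mu = 8.

The Hessian of f at 0 is [[0, 0], [0, 0]] with rank 0, so corank 2. A Groebner basis of the Jacobian ideal J(f) in C{u,v} is {v^4, u^2}; counting standard monomials gives mu = 8. Corank 2; j^3 = -u^3 is a perfect cube, so E-series; the 5-jet and mu = 8 give E_8.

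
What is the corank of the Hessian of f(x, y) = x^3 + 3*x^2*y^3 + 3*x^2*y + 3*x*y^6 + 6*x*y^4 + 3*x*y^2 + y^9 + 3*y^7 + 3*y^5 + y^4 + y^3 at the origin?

2

The Hessian at 0 is [[0, 0], [0, 0]] of rank 0; hence corank 2.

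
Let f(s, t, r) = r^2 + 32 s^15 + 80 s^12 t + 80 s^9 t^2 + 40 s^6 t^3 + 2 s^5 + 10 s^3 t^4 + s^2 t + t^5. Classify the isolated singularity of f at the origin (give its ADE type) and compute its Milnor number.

The Hessian of f at 0 is [[0, 0, 0], [0, 0, 0], [0, 0, 2]] with rank 1, so corank 2. A Groebner basis of the Jacobian ideal J(f) in C{s,t,r} is {s^2/5 + t^4, s^3, s*t, r}; counting standard monomials gives mu = 6. Corank 2; j^3 = s^2*t has shape L^2 M (L != M), so D-series; mu = 6 gives D_6.

Type D6, Milnor number mu = 6.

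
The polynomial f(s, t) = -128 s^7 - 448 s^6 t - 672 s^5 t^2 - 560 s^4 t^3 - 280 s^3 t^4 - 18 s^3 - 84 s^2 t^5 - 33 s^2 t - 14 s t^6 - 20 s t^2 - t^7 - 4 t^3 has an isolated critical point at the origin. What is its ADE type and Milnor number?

Type D_{8}, Milnor number mu = 8.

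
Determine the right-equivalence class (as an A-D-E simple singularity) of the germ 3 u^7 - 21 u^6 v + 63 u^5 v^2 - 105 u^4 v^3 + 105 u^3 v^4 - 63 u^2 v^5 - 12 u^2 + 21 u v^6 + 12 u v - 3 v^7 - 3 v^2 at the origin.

The Hessian of f at 0 has rank 1. Corank 1: A-series; mu = 6 gives A_6.

A_6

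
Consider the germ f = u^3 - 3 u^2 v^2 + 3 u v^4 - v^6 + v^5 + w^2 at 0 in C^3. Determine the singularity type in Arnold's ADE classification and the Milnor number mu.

The Hessian of f at 0 is [[0, 0, 0], [0, 0, 0], [0, 0, 2]] with rank 1, so corank 2. A Groebner basis of the Jacobian ideal J(f) in C{u,v,w} is {v^4, u^3, -u^2/2 + u*v^2, w}; counting standard monomials gives mu = 8. Corank 2; j^3 = u^3 is a perfect cube, so E-series; the 5-jet and mu = 8 give E_8.

Type E_8, Milnor number mu = 8.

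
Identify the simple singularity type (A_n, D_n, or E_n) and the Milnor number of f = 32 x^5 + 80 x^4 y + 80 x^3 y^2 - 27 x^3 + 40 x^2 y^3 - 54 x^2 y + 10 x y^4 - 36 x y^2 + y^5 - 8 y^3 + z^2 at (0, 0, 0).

The Hessian of f at 0 has rank 1. Corank 2; j^3 = -(3*x + 2*y)^3 is a perfect cube, so E-series; the 5-jet and mu = 8 give E_8.

Type E8, Milnor number mu = 8.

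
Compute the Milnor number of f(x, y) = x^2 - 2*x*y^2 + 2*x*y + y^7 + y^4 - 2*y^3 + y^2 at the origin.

6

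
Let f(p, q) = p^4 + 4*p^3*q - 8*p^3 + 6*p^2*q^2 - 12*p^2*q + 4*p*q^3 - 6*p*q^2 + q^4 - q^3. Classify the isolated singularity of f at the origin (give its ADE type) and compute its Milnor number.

Type E_{6}, Milnor number mu = 6.

The Hessian of f at 0 has rank 0. Corank 2; j^3 = -(2*p + q)^3 is a perfect cube, so E-series; the 4-jet and mu = 6 give E_6.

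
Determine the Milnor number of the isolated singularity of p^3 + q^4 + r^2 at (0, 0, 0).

6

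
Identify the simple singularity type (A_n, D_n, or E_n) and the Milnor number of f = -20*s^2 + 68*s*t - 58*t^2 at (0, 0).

The Hessian of f at 0 has rank 2. Corank 0: nondegenerate Morse point, so A_1.

Type A1, Milnor number mu = 1.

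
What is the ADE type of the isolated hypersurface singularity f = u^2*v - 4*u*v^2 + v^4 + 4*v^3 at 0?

D_5

The Hessian of f at 0 is [[0, 0], [0, 0]] with rank 0, so corank 2. A Groebner basis of the Jacobian ideal J(f) in C{u,v} is {u^3 + 2*u^2 - 8*v^2, u^2/4 + v^3 - v^2, u*v - 2*v^2}; counting standard monomials gives mu = 5. Corank 2; j^3 = v*(u - 2*v)^2 has shape L^2 M (L != M), so D-series; mu = 5 gives D_5.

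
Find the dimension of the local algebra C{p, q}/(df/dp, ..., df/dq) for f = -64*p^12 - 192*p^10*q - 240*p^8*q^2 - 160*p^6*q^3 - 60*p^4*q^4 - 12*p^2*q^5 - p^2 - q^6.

5

The Hessian of f at 0 has rank 1. Corank 1: A-series; mu = 5 gives A_5.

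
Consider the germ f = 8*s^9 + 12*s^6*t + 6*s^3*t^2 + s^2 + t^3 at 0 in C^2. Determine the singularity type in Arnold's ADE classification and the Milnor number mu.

The Hessian of f at 0 is [[2, 0], [0, 0]] with rank 1, so corank 1. A Groebner basis of the Jacobian ideal J(f) in C{s,t} is {t^2, s}; counting standard monomials gives mu = 2. Corank 1: A-series; mu = 2 gives A_2.

Type A_2, Milnor number mu = 2.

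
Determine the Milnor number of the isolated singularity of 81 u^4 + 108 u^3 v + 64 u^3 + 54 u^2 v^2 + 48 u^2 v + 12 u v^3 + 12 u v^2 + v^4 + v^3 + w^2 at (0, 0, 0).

6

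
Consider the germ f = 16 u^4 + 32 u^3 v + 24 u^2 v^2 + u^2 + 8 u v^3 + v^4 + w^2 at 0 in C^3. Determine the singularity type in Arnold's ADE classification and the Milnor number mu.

The Hessian of f at 0 is [[2, 0, 0], [0, 0, 0], [0, 0, 2]] with rank 2, so corank 1. A Groebner basis of the Jacobian ideal J(f) in C{u,v,w} is {v^3, u, w}; counting standard monomials gives mu = 3. Corank 1: A-series; mu = 3 gives A_3.

Type A3, Milnor number mu = 3.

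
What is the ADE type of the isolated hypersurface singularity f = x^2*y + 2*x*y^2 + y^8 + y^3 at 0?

D9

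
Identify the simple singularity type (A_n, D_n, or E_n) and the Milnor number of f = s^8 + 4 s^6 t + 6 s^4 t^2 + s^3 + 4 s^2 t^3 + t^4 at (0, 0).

Type E_6, Milnor number mu = 6.

The Hessian of f at 0 is [[0, 0], [0, 0]] with rank 0, so corank 2. A Groebner basis of the Jacobian ideal J(f) in C{s,t} is {t^3, s^2}; counting standard monomials gives mu = 6. Corank 2; j^3 = s^3 is a perfect cube, so E-series; the 4-jet and mu = 6 give E_6.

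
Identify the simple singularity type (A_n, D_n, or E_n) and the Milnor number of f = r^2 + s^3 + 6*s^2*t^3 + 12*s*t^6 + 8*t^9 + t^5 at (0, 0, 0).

Type E_{8}, Milnor number mu = 8.

The Hessian of f at 0 has rank 1. Corank 2; j^3 = s^3 is a perfect cube, so E-series; the 5-jet and mu = 8 give E_8.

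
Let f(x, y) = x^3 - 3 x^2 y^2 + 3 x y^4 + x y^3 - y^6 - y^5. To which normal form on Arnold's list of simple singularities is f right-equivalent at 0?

The Hessian of f at 0 is [[0, 0], [0, 0]] with rank 0, so corank 2. A Groebner basis of the Jacobian ideal J(f) in C{x,y} is {-x^2 + y^4 - y^3/3, x^3, x^2*y + x^2/3 + y^3/9, -x^2 + x*y^2 - y^3/3}; counting standard monomials gives mu = 7. Corank 2; j^3 = x^3 is a perfect cube, so E-series; the 4-jet and mu = 7 give E_7.

E_7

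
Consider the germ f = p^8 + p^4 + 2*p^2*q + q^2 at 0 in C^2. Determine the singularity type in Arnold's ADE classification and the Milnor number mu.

The Hessian of f at 0 is [[0, 0], [0, 2]] with rank 1, so corank 1. A Groebner basis of the Jacobian ideal J(f) in C{p,q} is {p*q^3, q^4, p^2 + q}; counting standard monomials gives mu = 7. Corank 1: A-series; mu = 7 gives A_7.

Type A_7, Milnor number mu = 7.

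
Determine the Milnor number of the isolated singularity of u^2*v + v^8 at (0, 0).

9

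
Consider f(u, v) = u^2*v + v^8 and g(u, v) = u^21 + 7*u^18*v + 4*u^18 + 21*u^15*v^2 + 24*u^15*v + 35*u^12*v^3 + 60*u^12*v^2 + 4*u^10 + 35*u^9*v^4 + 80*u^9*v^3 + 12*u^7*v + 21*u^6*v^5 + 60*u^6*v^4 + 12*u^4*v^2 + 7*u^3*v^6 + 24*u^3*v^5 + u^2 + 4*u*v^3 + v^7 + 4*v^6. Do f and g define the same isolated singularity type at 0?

No.

The Hessian of f at 0 has rank 0. Corank 2; j^3 = u^2*v has shape L^2 M (L != M), so D-series; mu = 9 gives D_9. The Hessian of g at 0 has rank 1. Corank 1: A-series; mu = 6 gives A_6. f is D_9 but g is A_6, hence not right-equivalent.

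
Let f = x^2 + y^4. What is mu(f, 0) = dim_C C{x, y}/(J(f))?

3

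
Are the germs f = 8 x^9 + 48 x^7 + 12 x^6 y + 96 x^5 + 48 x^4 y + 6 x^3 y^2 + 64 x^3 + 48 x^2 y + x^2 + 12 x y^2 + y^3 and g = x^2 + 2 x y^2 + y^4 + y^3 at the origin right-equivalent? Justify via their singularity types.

The Hessian of f at 0 is [[2, 0], [0, 0]] with rank 1, so corank 1. A Groebner basis of the Jacobian ideal J(f) in C{x,y} is {y^2, x}; counting standard monomials gives mu = 2. Corank 1: A-series; mu = 2 gives A_2. The Hessian of g at 0 is [[2, 0], [0, 0]] with rank 1, so corank 1. A Groebner basis of the Jacobian ideal J(g) in C{x,y} is {y^2, x}; counting standard monomials gives mu = 2. Corank 1: A-series; mu = 2 gives A_2. Both have type A_2, hence right-equivalent.

Yes.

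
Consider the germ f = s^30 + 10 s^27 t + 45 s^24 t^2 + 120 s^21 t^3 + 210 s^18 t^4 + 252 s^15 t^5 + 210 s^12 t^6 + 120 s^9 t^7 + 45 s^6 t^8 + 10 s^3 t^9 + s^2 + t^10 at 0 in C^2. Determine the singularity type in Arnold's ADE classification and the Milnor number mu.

The Hessian of f at 0 has rank 1. Corank 1: A-series; mu = 9 gives A_9.

Type A_9, Milnor number mu = 9.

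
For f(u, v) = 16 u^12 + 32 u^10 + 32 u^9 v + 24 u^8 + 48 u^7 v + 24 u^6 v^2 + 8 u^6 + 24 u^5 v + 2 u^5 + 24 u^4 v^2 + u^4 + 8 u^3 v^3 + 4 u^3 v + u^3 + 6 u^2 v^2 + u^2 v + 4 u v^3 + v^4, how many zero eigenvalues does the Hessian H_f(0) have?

2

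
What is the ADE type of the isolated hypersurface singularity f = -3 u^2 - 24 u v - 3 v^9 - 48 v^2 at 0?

A_8

The Hessian of f at 0 is [[-6, -24], [-24, -96]] with rank 1, so corank 1. A Groebner basis of the Jacobian ideal J(f) in C{u,v} is {v^8, u + 4*v}; counting standard monomials gives mu = 8. Corank 1: A-series; mu = 8 gives A_8.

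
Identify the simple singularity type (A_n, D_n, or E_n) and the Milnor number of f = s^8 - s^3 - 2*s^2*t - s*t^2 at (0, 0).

Type D9, Milnor number mu = 9.

The Hessian of f at 0 has rank 0. Corank 2; j^3 = -s*(s + t)^2 has shape L^2 M (L != M), so D-series; mu = 9 gives D_9.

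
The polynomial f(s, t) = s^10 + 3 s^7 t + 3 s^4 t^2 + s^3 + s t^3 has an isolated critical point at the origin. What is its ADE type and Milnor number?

The Hessian of f at 0 has rank 0. Corank 2; j^3 = s^3 is a perfect cube, so E-series; the 4-jet and mu = 7 give E_7.

Type E_7, Milnor number mu = 7.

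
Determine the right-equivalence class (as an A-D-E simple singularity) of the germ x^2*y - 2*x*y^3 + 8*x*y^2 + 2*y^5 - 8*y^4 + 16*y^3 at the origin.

D_6

The Hessian of f at 0 is [[0, 0], [0, 0]] with rank 0, so corank 2. A Groebner basis of the Jacobian ideal J(f) in C{x,y} is {x^3 + 12*x^2 + 160*x*y + 448*y^2, x^2*y - 2*x^2 - 32*x*y - 96*y^2, x^2/4 + x*y^2 + 6*x*y + 20*y^2, -x*y + y^3 - 4*y^2}; counting standard monomials gives mu = 6. Corank 2; j^3 = y*(x + 4*y)^2 has shape L^2 M (L != M), so D-series; mu = 6 gives D_6.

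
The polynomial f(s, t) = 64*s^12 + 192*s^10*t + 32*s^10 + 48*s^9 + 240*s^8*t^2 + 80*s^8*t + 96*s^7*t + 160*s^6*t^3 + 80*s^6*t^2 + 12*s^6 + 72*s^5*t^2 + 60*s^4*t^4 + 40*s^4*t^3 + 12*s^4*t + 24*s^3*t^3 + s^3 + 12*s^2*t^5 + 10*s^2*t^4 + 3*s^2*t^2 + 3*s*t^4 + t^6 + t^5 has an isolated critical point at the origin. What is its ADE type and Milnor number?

Type E_{8}, Milnor number mu = 8.

The Hessian of f at 0 has rank 0. Corank 2; j^3 = s^3 is a perfect cube, so E-series; the 5-jet and mu = 8 give E_8.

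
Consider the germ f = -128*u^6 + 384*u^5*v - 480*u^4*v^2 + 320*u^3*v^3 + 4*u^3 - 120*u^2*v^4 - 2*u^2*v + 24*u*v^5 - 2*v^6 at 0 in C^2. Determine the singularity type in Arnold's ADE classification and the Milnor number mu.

Type D7, Milnor number mu = 7.

The Hessian of f at 0 has rank 0. Corank 2; j^3 = 2*u^2*(2*u - v) has shape L^2 M (L != M), so D-series; mu = 7 gives D_7.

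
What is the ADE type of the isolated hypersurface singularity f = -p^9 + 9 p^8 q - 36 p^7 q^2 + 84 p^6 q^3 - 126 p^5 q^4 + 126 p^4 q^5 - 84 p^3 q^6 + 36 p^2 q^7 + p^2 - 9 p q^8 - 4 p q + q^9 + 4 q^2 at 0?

A8

The Hessian of f at 0 is [[2, -4], [-4, 8]] with rank 1, so corank 1. A Groebner basis of the Jacobian ideal J(f) in C{p,q} is {q^8, p - 2*q}; counting standard monomials gives mu = 8. Corank 1: A-series; mu = 8 gives A_8.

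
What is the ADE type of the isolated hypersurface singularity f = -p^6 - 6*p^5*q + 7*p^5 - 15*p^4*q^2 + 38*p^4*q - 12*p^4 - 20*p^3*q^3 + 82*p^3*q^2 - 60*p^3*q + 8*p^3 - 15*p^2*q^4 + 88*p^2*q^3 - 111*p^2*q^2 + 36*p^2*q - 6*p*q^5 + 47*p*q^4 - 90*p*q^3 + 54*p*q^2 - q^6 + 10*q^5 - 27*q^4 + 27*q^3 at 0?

The Hessian of f at 0 has rank 0. Corank 2; j^3 = (2*p + 3*q)^3 is a perfect cube, so E-series; the 5-jet and mu = 8 give E_8.

E8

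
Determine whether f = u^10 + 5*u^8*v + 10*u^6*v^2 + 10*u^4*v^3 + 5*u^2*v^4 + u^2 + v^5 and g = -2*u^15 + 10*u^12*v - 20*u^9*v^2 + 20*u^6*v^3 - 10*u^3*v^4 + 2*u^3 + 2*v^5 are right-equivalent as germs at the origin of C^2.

No.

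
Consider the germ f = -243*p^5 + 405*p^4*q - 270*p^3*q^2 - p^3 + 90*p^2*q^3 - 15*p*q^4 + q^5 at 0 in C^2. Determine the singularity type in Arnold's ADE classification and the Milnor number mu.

The Hessian of f at 0 has rank 0. Corank 2; j^3 = -p^3 is a perfect cube, so E-series; the 5-jet and mu = 8 give E_8.

Type E_{8}, Milnor number mu = 8.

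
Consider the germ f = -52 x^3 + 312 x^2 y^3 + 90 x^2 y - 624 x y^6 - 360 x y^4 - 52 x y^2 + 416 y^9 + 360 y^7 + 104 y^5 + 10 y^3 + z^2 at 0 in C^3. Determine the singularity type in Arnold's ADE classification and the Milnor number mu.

The Hessian of f at 0 is [[0, 0, 0], [0, 0, 0], [0, 0, 2]] with rank 1, so corank 2. A Groebner basis of the Jacobian ideal J(f) in C{x,y,z} is {y^3, x^2 + y^2/3, x*y, z}; counting standard monomials gives mu = 4. Corank 2; j^3 = -2*(2*x - y)*(13*x^2 - 16*x*y + 5*y^2) splits into three distinct lines over C (the quadratic factor has nonzero discriminant), so D_4.

Type D4, Milnor number mu = 4.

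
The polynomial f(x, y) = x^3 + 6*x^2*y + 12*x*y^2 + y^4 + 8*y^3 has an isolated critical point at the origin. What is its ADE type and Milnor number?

Type E_6, Milnor number mu = 6.

The Hessian of f at 0 is [[0, 0], [0, 0]] with rank 0, so corank 2. A Groebner basis of the Jacobian ideal J(f) in C{x,y} is {y^3, x^2 + 4*x*y + 4*y^2}; counting standard monomials gives mu = 6. Corank 2; j^3 = (x + 2*y)^3 is a perfect cube, so E-series; the 4-jet and mu = 6 give E_6.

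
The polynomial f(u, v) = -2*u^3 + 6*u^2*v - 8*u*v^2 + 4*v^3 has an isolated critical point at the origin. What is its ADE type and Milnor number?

Type D4, Milnor number mu = 4.

The Hessian of f at 0 has rank 0. Corank 2; j^3 = -2*(u - v)*(u^2 - 2*u*v + 2*v^2) splits into three distinct lines over C (the quadratic factor has nonzero discriminant), so D_4.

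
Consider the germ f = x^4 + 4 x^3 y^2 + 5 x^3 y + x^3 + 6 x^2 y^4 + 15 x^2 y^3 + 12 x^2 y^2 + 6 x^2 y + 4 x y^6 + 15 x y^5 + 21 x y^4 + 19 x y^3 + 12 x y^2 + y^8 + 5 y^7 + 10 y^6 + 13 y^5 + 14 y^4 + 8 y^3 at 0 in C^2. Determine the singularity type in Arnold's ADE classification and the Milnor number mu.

Type E_{7}, Milnor number mu = 7.

The Hessian of f at 0 has rank 0. Corank 2; j^3 = (x + 2*y)^3 is a perfect cube, so E-series; the 4-jet and mu = 7 give E_7.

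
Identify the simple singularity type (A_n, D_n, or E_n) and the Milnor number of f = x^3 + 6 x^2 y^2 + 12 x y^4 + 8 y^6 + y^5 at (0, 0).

Type E8, Milnor number mu = 8.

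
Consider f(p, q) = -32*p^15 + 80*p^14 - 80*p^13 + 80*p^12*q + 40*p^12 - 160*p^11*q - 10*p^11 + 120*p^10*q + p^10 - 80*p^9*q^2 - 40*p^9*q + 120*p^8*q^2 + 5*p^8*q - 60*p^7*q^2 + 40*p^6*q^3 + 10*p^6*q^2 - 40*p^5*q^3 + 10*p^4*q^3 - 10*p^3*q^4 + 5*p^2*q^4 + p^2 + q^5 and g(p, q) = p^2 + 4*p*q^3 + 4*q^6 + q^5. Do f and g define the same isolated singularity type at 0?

Yes.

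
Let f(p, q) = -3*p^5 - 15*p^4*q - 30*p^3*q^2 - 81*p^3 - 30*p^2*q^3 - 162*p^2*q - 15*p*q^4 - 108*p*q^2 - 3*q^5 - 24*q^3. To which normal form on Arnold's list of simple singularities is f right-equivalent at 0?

E_{8}

The Hessian of f at 0 has rank 0. Corank 2; j^3 = -3*(3*p + 2*q)^3 is a perfect cube, so E-series; the 5-jet and mu = 8 give E_8.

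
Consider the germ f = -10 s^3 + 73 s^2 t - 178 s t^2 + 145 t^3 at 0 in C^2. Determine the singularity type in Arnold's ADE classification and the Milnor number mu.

Type D4, Milnor number mu = 4.

The Hessian of f at 0 is [[0, 0], [0, 0]] with rank 0, so corank 2. A Groebner basis of the Jacobian ideal J(f) in C{s,t} is {t^3, s^2 - 71*t^2/11, s*t - 28*t^2/11}; counting standard monomials gives mu = 4. Corank 2; j^3 = -(2*s - 5*t)*(5*s^2 - 24*s*t + 29*t^2) splits into three distinct lines over C (the quadratic factor has nonzero discriminant), so D_4.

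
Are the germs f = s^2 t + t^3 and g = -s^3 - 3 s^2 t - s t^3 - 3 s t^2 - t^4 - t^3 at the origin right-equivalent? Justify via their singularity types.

The Hessian of f at 0 is [[0, 0], [0, 0]] with rank 0, so corank 2. A Groebner basis of the Jacobian ideal J(f) in C{s,t} is {t^3, s^2 + 3*t^2, s*t}; counting standard monomials gives mu = 4. Corank 2; j^3 = t*(s^2 + t^2) splits into three distinct lines over C (the quadratic factor has nonzero discriminant), so D_4. The Hessian of g at 0 is [[0, 0], [0, 0]] with rank 0, so corank 2. A Groebner basis of the Jacobian ideal J(g) in C{s,t} is {s^3 + 3*s^2*t + 6*s^2 + 12*s*t + 6*t^2, -3*s^2 + s*t^2 - 6*s*t - 3*t^2, 3*s^2 + 6*s*t + t^3 + 3*t^2}; counting standard monomials gives mu = 7. Corank 2; j^3 = -(s + t)^3 is a perfect cube, so E-series; the 4-jet and mu = 7 give E_7. f is D_4 but g is E_7, hence not right-equivalent.

No.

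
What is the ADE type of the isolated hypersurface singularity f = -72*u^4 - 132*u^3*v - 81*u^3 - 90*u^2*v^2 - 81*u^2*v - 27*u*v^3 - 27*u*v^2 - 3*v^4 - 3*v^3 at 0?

The Hessian of f at 0 has rank 0. Corank 2; j^3 = -3*(3*u + v)^3 is a perfect cube, so E-series; the 4-jet and mu = 7 give E_7.

E7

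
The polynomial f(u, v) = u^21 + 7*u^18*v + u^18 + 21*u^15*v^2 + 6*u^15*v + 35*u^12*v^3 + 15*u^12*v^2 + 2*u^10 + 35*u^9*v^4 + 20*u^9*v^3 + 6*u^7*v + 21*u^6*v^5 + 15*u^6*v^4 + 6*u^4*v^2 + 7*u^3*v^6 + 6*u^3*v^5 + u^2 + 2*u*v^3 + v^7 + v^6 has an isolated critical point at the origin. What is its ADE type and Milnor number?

The Hessian of f at 0 is [[2, 0], [0, 0]] with rank 1, so corank 1. A Groebner basis of the Jacobian ideal J(f) in C{u,v} is {u + v^3, u^2}; counting standard monomials gives mu = 6. Corank 1: A-series; mu = 6 gives A_6.

Type A_6, Milnor number mu = 6.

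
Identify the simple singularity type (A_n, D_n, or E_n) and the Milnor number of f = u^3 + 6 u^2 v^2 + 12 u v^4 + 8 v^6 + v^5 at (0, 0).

Type E_{8}, Milnor number mu = 8.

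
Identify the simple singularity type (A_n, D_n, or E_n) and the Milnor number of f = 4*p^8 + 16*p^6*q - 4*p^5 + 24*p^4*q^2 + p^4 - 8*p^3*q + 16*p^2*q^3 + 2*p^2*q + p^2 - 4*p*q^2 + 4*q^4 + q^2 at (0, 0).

Type A1, Milnor number mu = 1.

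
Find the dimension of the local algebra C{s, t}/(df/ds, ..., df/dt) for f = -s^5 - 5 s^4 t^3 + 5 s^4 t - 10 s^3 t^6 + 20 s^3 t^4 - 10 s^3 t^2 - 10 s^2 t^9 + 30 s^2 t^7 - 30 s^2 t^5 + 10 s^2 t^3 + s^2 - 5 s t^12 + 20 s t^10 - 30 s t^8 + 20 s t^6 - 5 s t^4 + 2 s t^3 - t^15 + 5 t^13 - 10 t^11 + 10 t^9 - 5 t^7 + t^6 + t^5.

4

The Hessian of f at 0 has rank 1. Corank 1: A-series; mu = 4 gives A_4.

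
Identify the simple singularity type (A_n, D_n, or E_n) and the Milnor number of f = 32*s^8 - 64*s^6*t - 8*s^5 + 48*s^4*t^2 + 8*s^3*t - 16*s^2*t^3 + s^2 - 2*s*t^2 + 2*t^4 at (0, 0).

Type A_3, Milnor number mu = 3.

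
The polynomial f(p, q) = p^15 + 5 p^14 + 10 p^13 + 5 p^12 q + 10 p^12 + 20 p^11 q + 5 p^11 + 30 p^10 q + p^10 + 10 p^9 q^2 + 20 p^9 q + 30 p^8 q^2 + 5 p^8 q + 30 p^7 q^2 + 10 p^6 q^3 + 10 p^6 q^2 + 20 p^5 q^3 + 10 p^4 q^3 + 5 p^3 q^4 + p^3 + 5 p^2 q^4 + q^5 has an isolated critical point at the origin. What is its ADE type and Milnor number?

Type E_{8}, Milnor number mu = 8.

The Hessian of f at 0 is [[0, 0], [0, 0]] with rank 0, so corank 2. A Groebner basis of the Jacobian ideal J(f) in C{p,q} is {q^4, p^2}; counting standard monomials gives mu = 8. Corank 2; j^3 = p^3 is a perfect cube, so E-series; the 5-jet and mu = 8 give E_8.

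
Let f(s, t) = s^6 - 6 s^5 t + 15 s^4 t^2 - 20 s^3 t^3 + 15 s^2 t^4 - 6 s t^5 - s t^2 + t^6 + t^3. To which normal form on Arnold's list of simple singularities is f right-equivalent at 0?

The Hessian of f at 0 has rank 0. Corank 2; j^3 = -t^2*(s - t) has shape L^2 M (L != M), so D-series; mu = 7 gives D_7.

D_7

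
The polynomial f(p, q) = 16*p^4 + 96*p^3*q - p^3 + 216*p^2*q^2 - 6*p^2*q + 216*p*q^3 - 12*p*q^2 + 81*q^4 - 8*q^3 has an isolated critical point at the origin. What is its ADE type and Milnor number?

The Hessian of f at 0 has rank 0. Corank 2; j^3 = -(p + 2*q)^3 is a perfect cube, so E-series; the 4-jet and mu = 6 give E_6.

Type E_{6}, Milnor number mu = 6.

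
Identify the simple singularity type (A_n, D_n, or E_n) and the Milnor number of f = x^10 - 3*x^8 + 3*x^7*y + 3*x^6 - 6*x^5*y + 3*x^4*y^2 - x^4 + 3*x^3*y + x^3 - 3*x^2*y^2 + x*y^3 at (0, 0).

Type E7, Milnor number mu = 7.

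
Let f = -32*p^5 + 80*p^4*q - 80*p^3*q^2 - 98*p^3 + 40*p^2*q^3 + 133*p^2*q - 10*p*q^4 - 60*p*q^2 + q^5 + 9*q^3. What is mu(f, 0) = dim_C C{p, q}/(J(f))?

6

The Hessian of f at 0 has rank 0. Corank 2; j^3 = -(2*p - q)*(7*p - 3*q)^2 has shape L^2 M (L != M), so D-series; mu = 6 gives D_6.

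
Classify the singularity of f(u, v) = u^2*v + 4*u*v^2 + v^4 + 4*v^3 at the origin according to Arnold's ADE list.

D_{5}

The Hessian of f at 0 is [[0, 0], [0, 0]] with rank 0, so corank 2. A Groebner basis of the Jacobian ideal J(f) in C{u,v} is {u^3 - 2*u^2 + 8*v^2, u^2/4 + v^3 - v^2, u*v + 2*v^2}; counting standard monomials gives mu = 5. Corank 2; j^3 = v*(u + 2*v)^2 has shape L^2 M (L != M), so D-series; mu = 5 gives D_5.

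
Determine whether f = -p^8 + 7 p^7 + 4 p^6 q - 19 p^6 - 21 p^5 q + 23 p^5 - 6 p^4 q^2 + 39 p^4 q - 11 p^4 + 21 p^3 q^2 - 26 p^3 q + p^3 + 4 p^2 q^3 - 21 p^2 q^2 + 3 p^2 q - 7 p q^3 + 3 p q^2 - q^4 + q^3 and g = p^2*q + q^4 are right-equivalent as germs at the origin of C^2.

The Hessian of f at 0 has rank 0. Corank 2; j^3 = (p + q)^3 is a perfect cube, so E-series; the 4-jet and mu = 7 give E_7. The Hessian of g at 0 has rank 0. Corank 2; j^3 = p^2*q has shape L^2 M (L != M), so D-series; mu = 5 gives D_5. f is E_7 but g is D_5, hence not right-equivalent.

No.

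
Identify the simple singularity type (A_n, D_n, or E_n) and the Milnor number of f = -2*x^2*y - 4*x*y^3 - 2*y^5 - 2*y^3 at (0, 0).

Type D4, Milnor number mu = 4.

The Hessian of f at 0 has rank 0. Corank 2; j^3 = -2*y*(x^2 + y^2) splits into three distinct lines over C (the quadratic factor has nonzero discriminant), so D_4.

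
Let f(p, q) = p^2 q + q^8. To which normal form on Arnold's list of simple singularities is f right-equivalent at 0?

The Hessian of f at 0 is [[0, 0], [0, 0]] with rank 0, so corank 2. A Groebner basis of the Jacobian ideal J(f) in C{p,q} is {p^2/8 + q^7, p^3, p*q}; counting standard monomials gives mu = 9. Corank 2; j^3 = p^2*q has shape L^2 M (L != M), so D-series; mu = 9 gives D_9.

D9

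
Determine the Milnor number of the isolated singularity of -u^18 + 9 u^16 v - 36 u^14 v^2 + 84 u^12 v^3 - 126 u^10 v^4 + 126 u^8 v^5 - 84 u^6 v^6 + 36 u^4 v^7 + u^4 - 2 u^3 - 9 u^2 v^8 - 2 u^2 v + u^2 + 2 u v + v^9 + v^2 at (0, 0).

8

The Hessian of f at 0 is [[2, 2], [2, 2]] with rank 1, so corank 1. A Groebner basis of the Jacobian ideal J(f) in C{u,v} is {21*u*v^2 + 18*u*v + 7*u/2 + v^5 - 5*v^4/2 + 10*v^3 + 29*v^2/2 + 7*v/2, u*v^3 + 5*u*v^2/2 + 3*u*v/2 + u/4 + v^4/4 + 3*v^3/2 + 5*v^2/4 + v/4, u^2 - u - v}; counting standard monomials gives mu = 8. Corank 1: A-series; mu = 8 gives A_8.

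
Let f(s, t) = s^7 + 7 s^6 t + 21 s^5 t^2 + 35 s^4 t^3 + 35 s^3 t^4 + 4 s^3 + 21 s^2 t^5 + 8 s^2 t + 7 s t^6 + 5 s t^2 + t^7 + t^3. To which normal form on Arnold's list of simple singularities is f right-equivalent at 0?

D_8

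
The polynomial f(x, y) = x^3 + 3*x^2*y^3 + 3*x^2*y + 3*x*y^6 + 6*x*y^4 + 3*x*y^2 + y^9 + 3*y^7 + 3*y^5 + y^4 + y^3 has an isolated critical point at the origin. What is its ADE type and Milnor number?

Type E_{6}, Milnor number mu = 6.

The Hessian of f at 0 has rank 0. Corank 2; j^3 = (x + y)^3 is a perfect cube, so E-series; the 4-jet and mu = 6 give E_6.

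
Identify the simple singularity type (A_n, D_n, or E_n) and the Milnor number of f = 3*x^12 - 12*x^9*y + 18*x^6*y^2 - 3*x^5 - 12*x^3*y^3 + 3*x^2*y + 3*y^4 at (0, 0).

Type D_{5}, Milnor number mu = 5.

The Hessian of f at 0 has rank 0. Corank 2; j^3 = 3*x^2*y has shape L^2 M (L != M), so D-series; mu = 5 gives D_5.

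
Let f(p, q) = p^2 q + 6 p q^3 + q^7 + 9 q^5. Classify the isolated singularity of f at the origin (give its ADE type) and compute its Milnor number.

The Hessian of f at 0 is [[0, 0], [0, 0]] with rank 0, so corank 2. A Groebner basis of the Jacobian ideal J(f) in C{p,q} is {p^2*q^2 + 9*p^2/7 + 27*p*q^2/7, p^3 - 27*p^2/7 - 81*p*q^2/7, p*q/3 + q^3}; counting standard monomials gives mu = 8. Corank 2; j^3 = p^2*q has shape L^2 M (L != M), so D-series; mu = 8 gives D_8.

Type D_8, Milnor number mu = 8.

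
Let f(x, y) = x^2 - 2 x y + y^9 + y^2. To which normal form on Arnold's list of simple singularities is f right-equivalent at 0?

A_{8}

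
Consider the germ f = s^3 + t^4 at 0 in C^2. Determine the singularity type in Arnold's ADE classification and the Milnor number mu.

The Hessian of f at 0 has rank 0. Corank 2; j^3 = s^3 is a perfect cube, so E-series; the 4-jet and mu = 6 give E_6.

Type E_{6}, Milnor number mu = 6.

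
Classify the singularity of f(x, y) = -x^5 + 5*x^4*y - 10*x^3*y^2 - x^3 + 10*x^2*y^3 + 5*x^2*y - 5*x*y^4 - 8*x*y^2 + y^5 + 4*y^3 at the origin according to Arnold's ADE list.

D_{6}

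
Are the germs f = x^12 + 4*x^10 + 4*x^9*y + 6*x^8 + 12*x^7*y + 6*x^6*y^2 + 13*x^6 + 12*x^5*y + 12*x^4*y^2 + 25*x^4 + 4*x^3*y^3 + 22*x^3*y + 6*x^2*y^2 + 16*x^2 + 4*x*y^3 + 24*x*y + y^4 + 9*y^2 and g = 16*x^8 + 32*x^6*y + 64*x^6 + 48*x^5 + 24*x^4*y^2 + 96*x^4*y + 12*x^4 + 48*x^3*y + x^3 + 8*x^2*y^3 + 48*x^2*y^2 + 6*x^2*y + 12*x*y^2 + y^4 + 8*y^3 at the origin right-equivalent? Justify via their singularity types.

The Hessian of f at 0 has rank 1. Corank 1: A-series; mu = 3 gives A_3. The Hessian of g at 0 has rank 0. Corank 2; j^3 = (x + 2*y)^3 is a perfect cube, so E-series; the 4-jet and mu = 6 give E_6. f is A_3 but g is E_6, hence not right-equivalent.

No.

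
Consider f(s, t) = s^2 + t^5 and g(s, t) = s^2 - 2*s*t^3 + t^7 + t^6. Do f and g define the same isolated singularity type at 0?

No.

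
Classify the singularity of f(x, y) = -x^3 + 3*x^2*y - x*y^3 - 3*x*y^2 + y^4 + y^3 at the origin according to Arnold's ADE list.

The Hessian of f at 0 is [[0, 0], [0, 0]] with rank 0, so corank 2. A Groebner basis of the Jacobian ideal J(f) in C{x,y} is {x^3 - 3*x^2*y - 6*x^2 + 12*x*y - 6*y^2, 3*x^2 + x*y^2 - 6*x*y + 3*y^2, 3*x^2 - 6*x*y + y^3 + 3*y^2}; counting standard monomials gives mu = 7. Corank 2; j^3 = -(x - y)^3 is a perfect cube, so E-series; the 4-jet and mu = 7 give E_7.

E_{7}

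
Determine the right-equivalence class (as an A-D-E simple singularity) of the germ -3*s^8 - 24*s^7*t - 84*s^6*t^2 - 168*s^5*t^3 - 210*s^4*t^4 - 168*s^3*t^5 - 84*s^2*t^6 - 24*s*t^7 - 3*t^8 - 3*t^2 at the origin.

A_7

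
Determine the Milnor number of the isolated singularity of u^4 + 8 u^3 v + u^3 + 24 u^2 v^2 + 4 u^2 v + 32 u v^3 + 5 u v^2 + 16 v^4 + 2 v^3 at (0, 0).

The Hessian of f at 0 has rank 0. Corank 2; j^3 = (u + v)^2*(u + 2*v) has shape L^2 M (L != M), so D-series; mu = 5 gives D_5.

5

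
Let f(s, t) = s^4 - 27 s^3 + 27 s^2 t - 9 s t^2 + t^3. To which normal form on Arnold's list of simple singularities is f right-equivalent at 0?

E6

The Hessian of f at 0 has rank 0. Corank 2; j^3 = -(3*s - t)^3 is a perfect cube, so E-series; the 4-jet and mu = 6 give E_6.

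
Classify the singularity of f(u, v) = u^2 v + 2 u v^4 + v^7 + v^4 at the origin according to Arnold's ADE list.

D_5

The Hessian of f at 0 is [[0, 0], [0, 0]] with rank 0, so corank 2. A Groebner basis of the Jacobian ideal J(f) in C{u,v} is {u^3, u^2/4 + v^3, u*v}; counting standard monomials gives mu = 5. Corank 2; j^3 = u^2*v has shape L^2 M (L != M), so D-series; mu = 5 gives D_5.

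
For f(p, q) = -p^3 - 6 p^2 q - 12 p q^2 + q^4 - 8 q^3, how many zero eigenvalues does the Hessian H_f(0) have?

Hessian at 0 has rank 0.

2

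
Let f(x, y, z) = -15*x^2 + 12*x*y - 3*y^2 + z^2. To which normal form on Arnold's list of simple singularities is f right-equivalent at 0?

The Hessian of f at 0 has rank 3. Corank 0: nondegenerate Morse point, so A_1.

A1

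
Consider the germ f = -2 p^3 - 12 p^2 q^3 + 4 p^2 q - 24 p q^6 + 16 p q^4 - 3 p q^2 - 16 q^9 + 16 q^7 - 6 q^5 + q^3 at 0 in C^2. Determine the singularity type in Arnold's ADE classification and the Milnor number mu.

Type D4, Milnor number mu = 4.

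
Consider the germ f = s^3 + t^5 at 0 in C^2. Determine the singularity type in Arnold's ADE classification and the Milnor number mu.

The Hessian of f at 0 has rank 0. Corank 2; j^3 = s^3 is a perfect cube, so E-series; the 5-jet and mu = 8 give E_8.

Type E_8, Milnor number mu = 8.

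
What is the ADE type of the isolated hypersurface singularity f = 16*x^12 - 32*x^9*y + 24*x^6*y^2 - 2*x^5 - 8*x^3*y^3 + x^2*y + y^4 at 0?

D_5

The Hessian of f at 0 has rank 0. Corank 2; j^3 = x^2*y has shape L^2 M (L != M), so D-series; mu = 5 gives D_5.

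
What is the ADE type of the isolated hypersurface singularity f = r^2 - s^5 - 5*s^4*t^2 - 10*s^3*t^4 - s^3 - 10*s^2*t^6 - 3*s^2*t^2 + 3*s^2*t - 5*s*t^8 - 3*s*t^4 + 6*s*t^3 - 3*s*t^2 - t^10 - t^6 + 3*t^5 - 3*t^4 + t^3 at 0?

E8

The Hessian of f at 0 has rank 1. Corank 2; j^3 = -(s - t)^3 is a perfect cube, so E-series; the 5-jet and mu = 8 give E_8.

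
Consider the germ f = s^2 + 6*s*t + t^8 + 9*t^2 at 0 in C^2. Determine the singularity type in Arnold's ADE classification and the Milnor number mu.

The Hessian of f at 0 is [[2, 6], [6, 18]] with rank 1, so corank 1. A Groebner basis of the Jacobian ideal J(f) in C{s,t} is {t^7, s + 3*t}; counting standard monomials gives mu = 7. Corank 1: A-series; mu = 7 gives A_7.

Type A_7, Milnor number mu = 7.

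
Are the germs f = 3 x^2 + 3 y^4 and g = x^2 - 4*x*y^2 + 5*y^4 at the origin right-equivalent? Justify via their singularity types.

Yes.

The Hessian of f at 0 is [[6, 0], [0, 0]] with rank 1, so corank 1. A Groebner basis of the Jacobian ideal J(f) in C{x,y} is {y^3, x}; counting standard monomials gives mu = 3. Corank 1: A-series; mu = 3 gives A_3. The Hessian of g at 0 is [[2, 0], [0, 0]] with rank 1, so corank 1. A Groebner basis of the Jacobian ideal J(g) in C{x,y} is {x^2, x*y, -x/2 + y^2}; counting standard monomials gives mu = 3. Corank 1: A-series; mu = 3 gives A_3. Both have type A_3, hence right-equivalent.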